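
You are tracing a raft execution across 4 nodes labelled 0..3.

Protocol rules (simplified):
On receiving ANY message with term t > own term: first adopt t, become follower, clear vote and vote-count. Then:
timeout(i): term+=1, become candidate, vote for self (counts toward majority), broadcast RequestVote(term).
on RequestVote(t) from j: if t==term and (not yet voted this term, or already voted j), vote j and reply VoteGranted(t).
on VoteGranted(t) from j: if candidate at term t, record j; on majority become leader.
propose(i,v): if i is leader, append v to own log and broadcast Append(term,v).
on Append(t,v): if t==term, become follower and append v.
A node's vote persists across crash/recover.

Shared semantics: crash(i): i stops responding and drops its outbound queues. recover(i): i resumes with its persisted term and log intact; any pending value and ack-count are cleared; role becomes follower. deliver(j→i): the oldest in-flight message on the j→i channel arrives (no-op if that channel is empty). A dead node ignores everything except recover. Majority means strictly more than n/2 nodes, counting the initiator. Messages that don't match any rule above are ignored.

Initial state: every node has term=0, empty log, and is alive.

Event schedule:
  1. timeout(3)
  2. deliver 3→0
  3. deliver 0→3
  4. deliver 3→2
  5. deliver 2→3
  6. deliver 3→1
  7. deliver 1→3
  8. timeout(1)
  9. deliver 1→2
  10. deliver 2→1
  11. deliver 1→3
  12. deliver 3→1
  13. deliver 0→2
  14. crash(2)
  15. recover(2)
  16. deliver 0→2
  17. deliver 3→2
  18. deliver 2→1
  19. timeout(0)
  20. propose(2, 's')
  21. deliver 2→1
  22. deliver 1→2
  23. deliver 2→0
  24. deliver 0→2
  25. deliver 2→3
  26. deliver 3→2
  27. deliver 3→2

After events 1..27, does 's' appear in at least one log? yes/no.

no

[1] timeout(3) → N3(cand t1 [-])
[2] deliver 3→0 → N0(foll t1 [-])
[3] deliver 0→3 → ∅
[4] deliver 3→2 → N2(foll t1 [-])
[5] deliver 2→3 → N3(lead t1 [-])
[6] deliver 3→1 → N1(foll t1 [-])
[7] deliver 1→3 → ∅
[8] timeout(1) → N1(cand t2 [-])
[9] deliver 1→2 → N2(foll t2 [-])
[10] deliver 2→1 → ∅
[11] deliver 1→3 → N3(foll t2 [-])
[12] deliver 3→1 → N1(lead t2 [-])
[13] deliver 0→2 → ∅
[14] crash(2) → N2(✗foll t2 [-])
[15] recover(2) → N2(foll t2 [-])
[16] deliver 0→2 → ∅
[17] deliver 3→2 → ∅
[18] deliver 2→1 → ∅
[19] timeout(0) → N0(cand t2 [-])
[20] propose(2,'s') → ∅
[21] deliver 2→1 → ∅
[22] deliver 1→2 → ∅
[23] deliver 2→0 → ∅
[24] deliver 0→2 → ∅
[25] deliver 2→3 → ∅
[26] deliver 3→2 → ∅
[27] deliver 3→2 → ∅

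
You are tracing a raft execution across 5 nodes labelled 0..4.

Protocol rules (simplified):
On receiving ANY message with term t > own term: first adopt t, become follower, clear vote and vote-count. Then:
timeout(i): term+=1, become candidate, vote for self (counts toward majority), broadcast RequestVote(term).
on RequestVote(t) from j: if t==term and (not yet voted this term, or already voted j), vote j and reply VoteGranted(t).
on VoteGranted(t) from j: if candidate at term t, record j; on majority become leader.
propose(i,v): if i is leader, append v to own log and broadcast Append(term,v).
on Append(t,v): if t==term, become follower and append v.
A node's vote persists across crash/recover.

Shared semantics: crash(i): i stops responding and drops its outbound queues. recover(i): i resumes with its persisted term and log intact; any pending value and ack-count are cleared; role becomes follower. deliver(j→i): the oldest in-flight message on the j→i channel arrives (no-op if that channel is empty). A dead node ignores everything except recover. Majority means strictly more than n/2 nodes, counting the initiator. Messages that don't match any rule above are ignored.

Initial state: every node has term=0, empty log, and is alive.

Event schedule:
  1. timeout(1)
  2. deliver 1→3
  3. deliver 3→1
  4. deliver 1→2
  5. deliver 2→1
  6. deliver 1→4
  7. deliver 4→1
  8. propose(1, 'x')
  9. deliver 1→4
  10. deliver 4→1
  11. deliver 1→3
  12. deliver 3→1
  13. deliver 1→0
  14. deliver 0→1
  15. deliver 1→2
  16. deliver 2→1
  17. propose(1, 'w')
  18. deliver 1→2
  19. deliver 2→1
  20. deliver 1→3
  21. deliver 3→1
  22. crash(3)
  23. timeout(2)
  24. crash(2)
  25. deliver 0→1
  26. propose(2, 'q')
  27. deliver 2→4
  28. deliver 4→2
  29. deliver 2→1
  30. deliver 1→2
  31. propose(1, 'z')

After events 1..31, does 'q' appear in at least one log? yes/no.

no

1. timeout(1):  <1:cand t1 ->
2. deliver 1→3:  <3:foll t1 ->
3. deliver 3→1:  nop
4. deliver 1→2:  <2:foll t1 ->
5. deliver 2→1:  <1:lead t1 ->
6. deliver 1→4:  <4:foll t1 ->
7. deliver 4→1:  nop
8. propose(1,'x'):  <1:lead t1 x>
9. deliver 1→4:  <4:foll t1 x>
10. deliver 4→1:  nop
11. deliver 1→3:  <3:foll t1 x>
12. deliver 3→1:  nop
13. deliver 1→0:  <0:foll t1 ->
14. deliver 0→1:  nop
15. deliver 1→2:  <2:foll t1 x>
16. deliver 2→1:  nop
17. propose(1,'w'):  <1:lead t1 x,w>
18. deliver 1→2:  <2:foll t1 x,w>
19. deliver 2→1:  nop
20. deliver 1→3:  <3:foll t1 x,w>
21. deliver 3→1:  nop
22. crash(3):  <3:✗foll t1 x,w>
23. timeout(2):  <2:cand t2 x,w>
24. crash(2):  <2:✗cand t2 x,w>
25. deliver 0→1:  nop
26. propose(2,'q'):  nop
27. deliver 2→4:  nop
28. deliver 4→2:  nop
29. deliver 2→1:  nop
30. deliver 1→2:  nop
31. propose(1,'z'):  <1:lead t1 x,w,z>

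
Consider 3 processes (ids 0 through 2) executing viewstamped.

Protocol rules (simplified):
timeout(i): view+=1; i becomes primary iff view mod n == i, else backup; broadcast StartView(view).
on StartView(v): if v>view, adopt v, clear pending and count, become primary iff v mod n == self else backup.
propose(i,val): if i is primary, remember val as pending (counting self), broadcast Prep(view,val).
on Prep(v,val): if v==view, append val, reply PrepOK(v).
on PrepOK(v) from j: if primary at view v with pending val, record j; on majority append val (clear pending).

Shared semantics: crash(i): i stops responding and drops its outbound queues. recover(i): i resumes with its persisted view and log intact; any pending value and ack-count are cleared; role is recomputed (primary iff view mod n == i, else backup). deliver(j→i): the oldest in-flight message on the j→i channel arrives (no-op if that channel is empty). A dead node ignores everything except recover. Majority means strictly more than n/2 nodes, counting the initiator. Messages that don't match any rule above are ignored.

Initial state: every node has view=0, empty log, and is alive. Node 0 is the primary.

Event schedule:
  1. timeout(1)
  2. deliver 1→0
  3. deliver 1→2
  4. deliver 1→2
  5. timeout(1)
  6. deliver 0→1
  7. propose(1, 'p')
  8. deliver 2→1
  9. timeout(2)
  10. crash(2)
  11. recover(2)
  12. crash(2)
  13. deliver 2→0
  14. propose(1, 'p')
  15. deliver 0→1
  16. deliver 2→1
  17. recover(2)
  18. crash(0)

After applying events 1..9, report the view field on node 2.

2

e1 timeout(1): 1[prim,v=1,-]
e2 deliver 1→0: 0[back,v=1,-]
e3 deliver 1→2: 2[back,v=1,-]
e4 deliver 1→2: ·
e5 timeout(1): 1[back,v=2,-]
e6 deliver 0→1: ·
e7 propose(1,'p'): ·
e8 deliver 2→1: ·
e9 timeout(2): 2[prim,v=2,-]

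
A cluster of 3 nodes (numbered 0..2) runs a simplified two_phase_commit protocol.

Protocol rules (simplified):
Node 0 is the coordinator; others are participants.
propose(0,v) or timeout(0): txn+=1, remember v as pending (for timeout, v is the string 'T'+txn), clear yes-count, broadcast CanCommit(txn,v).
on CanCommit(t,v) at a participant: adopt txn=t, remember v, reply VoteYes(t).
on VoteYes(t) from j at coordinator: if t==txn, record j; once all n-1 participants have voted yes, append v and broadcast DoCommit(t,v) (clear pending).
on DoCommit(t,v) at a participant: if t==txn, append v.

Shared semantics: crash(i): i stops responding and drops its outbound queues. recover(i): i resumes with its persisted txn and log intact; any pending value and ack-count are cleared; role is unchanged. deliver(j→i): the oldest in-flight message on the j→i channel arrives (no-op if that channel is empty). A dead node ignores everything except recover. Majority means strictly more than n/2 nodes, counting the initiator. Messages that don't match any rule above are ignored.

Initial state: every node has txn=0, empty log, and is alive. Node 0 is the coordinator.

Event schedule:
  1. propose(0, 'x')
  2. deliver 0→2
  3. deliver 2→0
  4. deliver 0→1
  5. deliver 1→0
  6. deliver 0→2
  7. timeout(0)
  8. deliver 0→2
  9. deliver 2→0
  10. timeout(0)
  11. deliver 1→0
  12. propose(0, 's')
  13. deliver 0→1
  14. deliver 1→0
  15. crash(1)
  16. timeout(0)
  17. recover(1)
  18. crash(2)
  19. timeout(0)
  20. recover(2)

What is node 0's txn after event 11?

after 1 — propose(0,'x'): n0:coor/t1/[-]
after 2 — deliver 0→2: n2:part/t1/[-]
after 3 — deliver 2→0: ·
after 4 — deliver 0→1: n1:part/t1/[-]
after 5 — deliver 1→0: n0:coor/t1/[x]
after 6 — deliver 0→2: n2:part/t1/[x]
after 7 — timeout(0): n0:coor/t2/[x]
after 8 — deliver 0→2: n2:part/t2/[x]
after 9 — deliver 2→0: ·
after 10 — timeout(0): n0:coor/t3/[x]
after 11 — deliver 1→0: ·

3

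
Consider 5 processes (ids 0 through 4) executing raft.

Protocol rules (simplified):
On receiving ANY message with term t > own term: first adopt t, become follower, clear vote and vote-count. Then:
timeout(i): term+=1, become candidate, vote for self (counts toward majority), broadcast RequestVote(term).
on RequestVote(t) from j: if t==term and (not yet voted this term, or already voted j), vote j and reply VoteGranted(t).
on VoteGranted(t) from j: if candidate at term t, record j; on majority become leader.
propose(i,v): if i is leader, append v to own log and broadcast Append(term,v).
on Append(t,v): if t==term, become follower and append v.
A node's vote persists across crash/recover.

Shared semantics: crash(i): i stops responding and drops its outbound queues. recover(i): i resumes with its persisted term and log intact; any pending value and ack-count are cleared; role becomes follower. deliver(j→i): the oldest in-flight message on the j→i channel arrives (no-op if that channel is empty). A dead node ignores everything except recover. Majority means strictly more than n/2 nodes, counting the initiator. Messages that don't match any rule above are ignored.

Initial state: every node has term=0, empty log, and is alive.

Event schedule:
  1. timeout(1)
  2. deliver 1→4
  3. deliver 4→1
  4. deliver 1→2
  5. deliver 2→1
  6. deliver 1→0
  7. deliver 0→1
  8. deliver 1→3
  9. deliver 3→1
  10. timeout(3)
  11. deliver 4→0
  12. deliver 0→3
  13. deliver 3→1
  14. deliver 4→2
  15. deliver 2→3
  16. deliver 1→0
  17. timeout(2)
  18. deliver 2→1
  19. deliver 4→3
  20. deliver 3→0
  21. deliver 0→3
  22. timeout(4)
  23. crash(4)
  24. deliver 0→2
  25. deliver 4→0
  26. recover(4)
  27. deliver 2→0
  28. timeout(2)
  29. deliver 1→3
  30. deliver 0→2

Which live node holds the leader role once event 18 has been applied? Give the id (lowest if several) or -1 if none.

1. timeout(1):  <1:cand t1 ->
2. deliver 1→4:  <4:foll t1 ->
3. deliver 4→1:  nop
4. deliver 1→2:  <2:foll t1 ->
5. deliver 2→1:  <1:lead t1 ->
6. deliver 1→0:  <0:foll t1 ->
7. deliver 0→1:  nop
8. deliver 1→3:  <3:foll t1 ->
9. deliver 3→1:  nop
10. timeout(3):  <3:cand t2 ->
11. deliver 4→0:  nop
12. deliver 0→3:  nop
13. deliver 3→1:  <1:foll t2 ->
14. deliver 4→2:  nop
15. deliver 2→3:  nop
16. deliver 1→0:  nop
17. timeout(2):  <2:cand t2 ->
18. deliver 2→1:  nop

-1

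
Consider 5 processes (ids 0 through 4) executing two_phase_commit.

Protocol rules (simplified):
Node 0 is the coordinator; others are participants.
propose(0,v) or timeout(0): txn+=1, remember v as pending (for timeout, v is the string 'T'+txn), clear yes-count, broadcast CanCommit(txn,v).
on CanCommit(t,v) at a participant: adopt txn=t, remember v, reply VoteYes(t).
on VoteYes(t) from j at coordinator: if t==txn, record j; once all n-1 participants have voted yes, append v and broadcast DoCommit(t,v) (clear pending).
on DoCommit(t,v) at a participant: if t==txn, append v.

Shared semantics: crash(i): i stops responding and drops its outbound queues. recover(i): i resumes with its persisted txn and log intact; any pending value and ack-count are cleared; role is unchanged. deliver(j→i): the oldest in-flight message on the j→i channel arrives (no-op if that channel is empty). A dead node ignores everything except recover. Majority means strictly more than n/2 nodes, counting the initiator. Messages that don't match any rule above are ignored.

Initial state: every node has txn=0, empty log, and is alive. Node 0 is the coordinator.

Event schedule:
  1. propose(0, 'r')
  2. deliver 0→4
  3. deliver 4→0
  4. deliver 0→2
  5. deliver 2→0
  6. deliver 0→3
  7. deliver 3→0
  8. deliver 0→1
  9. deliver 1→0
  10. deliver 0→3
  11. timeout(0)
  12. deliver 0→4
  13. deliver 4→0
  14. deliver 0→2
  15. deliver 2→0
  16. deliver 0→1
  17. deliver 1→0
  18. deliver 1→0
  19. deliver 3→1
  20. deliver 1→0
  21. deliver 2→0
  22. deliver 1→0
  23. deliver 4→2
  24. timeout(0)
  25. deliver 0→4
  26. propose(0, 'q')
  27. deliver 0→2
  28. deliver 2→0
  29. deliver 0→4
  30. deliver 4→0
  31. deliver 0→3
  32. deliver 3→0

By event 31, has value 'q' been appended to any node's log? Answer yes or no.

1. propose(0,'r'):  <0:coor t1 ->
2. deliver 0→4:  <4:part t1 ->
3. deliver 4→0:  nop
4. deliver 0→2:  <2:part t1 ->
5. deliver 2→0:  nop
6. deliver 0→3:  <3:part t1 ->
7. deliver 3→0:  nop
8. deliver 0→1:  <1:part t1 ->
9. deliver 1→0:  <0:coor t1 r>
10. deliver 0→3:  <3:part t1 r>
11. timeout(0):  <0:coor t2 r>
12. deliver 0→4:  <4:part t1 r>
13. deliver 4→0:  nop
14. deliver 0→2:  <2:part t1 r>
15. deliver 2→0:  nop
16. deliver 0→1:  <1:part t1 r>
17. deliver 1→0:  nop
18. deliver 1→0:  nop
19. deliver 3→1:  nop
20. deliver 1→0:  nop
21. deliver 2→0:  nop
22. deliver 1→0:  nop
23. deliver 4→2:  nop
24. timeout(0):  <0:coor t3 r>
25. deliver 0→4:  <4:part t2 r>
26. propose(0,'q'):  <0:coor t4 r>
27. deliver 0→2:  <2:part t2 r>
28. deliver 2→0:  nop
29. deliver 0→4:  <4:part t3 r>
30. deliver 4→0:  nop
31. deliver 0→3:  <3:part t2 r>

no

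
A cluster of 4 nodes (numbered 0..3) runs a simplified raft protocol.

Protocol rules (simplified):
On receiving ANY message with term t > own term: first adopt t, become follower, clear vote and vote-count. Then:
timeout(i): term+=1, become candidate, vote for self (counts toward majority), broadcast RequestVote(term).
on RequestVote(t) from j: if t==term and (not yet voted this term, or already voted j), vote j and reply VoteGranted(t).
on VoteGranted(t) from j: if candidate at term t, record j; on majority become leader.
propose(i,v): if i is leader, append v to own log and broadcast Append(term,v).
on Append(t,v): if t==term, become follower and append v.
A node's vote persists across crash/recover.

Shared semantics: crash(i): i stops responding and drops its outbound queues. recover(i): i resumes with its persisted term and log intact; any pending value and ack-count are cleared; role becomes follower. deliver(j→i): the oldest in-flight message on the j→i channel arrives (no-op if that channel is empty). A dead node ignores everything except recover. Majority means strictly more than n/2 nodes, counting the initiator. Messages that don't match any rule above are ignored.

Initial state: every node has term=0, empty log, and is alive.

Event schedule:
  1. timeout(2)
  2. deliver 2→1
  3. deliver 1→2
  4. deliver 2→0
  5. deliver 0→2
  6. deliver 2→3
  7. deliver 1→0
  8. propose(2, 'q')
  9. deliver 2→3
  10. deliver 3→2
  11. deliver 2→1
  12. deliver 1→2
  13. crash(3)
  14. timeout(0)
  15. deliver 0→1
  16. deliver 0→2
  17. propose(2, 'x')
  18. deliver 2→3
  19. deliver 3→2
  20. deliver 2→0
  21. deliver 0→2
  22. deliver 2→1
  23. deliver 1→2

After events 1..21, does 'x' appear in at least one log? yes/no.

step 1 timeout(2): 2={cand,t=1,log=-}
step 2 deliver 2→1: 1={foll,t=1,log=-}
step 3 deliver 1→2: —
step 4 deliver 2→0: 0={foll,t=1,log=-}
step 5 deliver 0→2: 2={lead,t=1,log=-}
step 6 deliver 2→3: 3={foll,t=1,log=-}
step 7 deliver 1→0: —
step 8 propose(2,'q'): 2={lead,t=1,log=q}
step 9 deliver 2→3: 3={foll,t=1,log=q}
step 10 deliver 3→2: —
step 11 deliver 2→1: 1={foll,t=1,log=q}
step 12 deliver 1→2: —
step 13 crash(3): 3={✗foll,t=1,log=q}
step 14 timeout(0): 0={cand,t=2,log=-}
step 15 deliver 0→1: 1={foll,t=2,log=q}
step 16 deliver 0→2: 2={foll,t=2,log=q}
step 17 propose(2,'x'): —
step 18 deliver 2→3: —
step 19 deliver 3→2: —
step 20 deliver 2→0: —
step 21 deliver 0→2: —

no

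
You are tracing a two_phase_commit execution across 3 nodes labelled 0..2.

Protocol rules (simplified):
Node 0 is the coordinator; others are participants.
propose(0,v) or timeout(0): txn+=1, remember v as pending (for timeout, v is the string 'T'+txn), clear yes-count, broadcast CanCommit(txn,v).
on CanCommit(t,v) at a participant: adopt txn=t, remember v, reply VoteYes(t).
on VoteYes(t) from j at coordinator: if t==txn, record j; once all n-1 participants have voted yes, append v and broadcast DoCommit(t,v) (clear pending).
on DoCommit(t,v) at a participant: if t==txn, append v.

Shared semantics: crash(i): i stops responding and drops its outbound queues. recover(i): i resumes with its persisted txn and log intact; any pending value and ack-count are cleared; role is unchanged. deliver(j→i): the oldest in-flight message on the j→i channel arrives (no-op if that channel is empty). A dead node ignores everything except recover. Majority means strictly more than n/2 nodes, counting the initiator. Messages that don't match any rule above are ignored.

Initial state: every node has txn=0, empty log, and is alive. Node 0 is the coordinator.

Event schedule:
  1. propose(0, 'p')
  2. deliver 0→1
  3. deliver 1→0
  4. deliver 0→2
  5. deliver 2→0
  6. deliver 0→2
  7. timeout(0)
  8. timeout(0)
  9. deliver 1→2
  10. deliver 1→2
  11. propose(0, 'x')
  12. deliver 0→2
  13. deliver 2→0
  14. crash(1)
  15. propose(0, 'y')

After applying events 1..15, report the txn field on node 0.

5

e1 propose(0,'p'): 0[coor,t=1,-]
e2 deliver 0→1: 1[part,t=1,-]
e3 deliver 1→0: ·
e4 deliver 0→2: 2[part,t=1,-]
e5 deliver 2→0: 0[coor,t=1,p]
e6 deliver 0→2: 2[part,t=1,p]
e7 timeout(0): 0[coor,t=2,p]
e8 timeout(0): 0[coor,t=3,p]
e9 deliver 1→2: ·
e10 deliver 1→2: ·
e11 propose(0,'x'): 0[coor,t=4,p]
e12 deliver 0→2: 2[part,t=2,p]
e13 deliver 2→0: ·
e14 crash(1): 1[✗part,t=1,-]
e15 propose(0,'y'): 0[coor,t=5,p]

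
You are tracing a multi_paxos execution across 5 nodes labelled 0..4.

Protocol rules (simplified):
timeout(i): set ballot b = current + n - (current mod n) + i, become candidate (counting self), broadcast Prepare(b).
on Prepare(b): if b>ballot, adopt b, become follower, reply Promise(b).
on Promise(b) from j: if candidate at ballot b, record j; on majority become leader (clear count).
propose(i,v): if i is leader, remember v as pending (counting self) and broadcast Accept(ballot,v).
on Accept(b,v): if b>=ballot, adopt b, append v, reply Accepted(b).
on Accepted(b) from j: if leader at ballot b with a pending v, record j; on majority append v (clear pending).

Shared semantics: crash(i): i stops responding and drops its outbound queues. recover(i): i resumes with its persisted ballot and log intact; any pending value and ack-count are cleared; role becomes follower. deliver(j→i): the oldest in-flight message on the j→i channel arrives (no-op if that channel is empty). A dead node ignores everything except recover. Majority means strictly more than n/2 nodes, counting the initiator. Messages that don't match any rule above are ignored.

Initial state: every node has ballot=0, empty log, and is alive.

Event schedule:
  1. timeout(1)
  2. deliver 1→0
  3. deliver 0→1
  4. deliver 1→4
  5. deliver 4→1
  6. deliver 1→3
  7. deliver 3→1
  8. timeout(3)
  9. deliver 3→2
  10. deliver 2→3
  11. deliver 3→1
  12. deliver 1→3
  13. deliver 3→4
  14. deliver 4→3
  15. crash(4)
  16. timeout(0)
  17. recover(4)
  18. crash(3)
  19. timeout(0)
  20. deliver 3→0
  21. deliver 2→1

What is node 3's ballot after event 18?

after 1 — timeout(1): n1:cand/b6/[-]
after 2 — deliver 1→0: n0:foll/b6/[-]
after 3 — deliver 0→1: ·
after 4 — deliver 1→4: n4:foll/b6/[-]
after 5 — deliver 4→1: n1:lead/b6/[-]
after 6 — deliver 1→3: n3:foll/b6/[-]
after 7 — deliver 3→1: ·
after 8 — timeout(3): n3:cand/b13/[-]
after 9 — deliver 3→2: n2:foll/b13/[-]
after 10 — deliver 2→3: ·
after 11 — deliver 3→1: n1:foll/b13/[-]
after 12 — deliver 1→3: n3:lead/b13/[-]
after 13 — deliver 3→4: n4:foll/b13/[-]
after 14 — deliver 4→3: ·
after 15 — crash(4): n4:✗foll/b13/[-]
after 16 — timeout(0): n0:cand/b10/[-]
after 17 — recover(4): n4:foll/b13/[-]
after 18 — crash(3): n3:✗lead/b13/[-]

13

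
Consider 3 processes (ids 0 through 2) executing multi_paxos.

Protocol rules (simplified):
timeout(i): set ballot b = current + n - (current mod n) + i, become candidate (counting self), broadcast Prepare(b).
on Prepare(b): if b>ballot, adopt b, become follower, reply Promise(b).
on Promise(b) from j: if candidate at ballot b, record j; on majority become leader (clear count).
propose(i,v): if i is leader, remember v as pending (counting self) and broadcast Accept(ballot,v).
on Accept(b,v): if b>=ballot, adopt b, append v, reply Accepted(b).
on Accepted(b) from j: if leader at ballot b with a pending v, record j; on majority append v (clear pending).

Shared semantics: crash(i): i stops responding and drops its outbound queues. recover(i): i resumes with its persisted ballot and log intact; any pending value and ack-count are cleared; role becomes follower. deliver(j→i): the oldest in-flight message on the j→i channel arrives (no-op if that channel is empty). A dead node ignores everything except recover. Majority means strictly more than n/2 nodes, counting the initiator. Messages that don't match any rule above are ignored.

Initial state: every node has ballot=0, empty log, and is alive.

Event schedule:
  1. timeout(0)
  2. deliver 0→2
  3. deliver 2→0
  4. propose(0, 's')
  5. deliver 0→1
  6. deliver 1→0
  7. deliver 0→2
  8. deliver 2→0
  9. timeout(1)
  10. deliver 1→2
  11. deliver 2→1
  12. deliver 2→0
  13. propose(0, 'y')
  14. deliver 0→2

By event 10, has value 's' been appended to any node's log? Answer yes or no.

yes

[1] timeout(0) → N0(cand b3 [-])
[2] deliver 0→2 → N2(foll b3 [-])
[3] deliver 2→0 → N0(lead b3 [-])
[4] propose(0,'s') → ∅
[5] deliver 0→1 → N1(foll b3 [-])
[6] deliver 1→0 → ∅
[7] deliver 0→2 → N2(foll b3 [s])
[8] deliver 2→0 → N0(lead b3 [s])
[9] timeout(1) → N1(cand b7 [-])
[10] deliver 1→2 → N2(foll b7 [s])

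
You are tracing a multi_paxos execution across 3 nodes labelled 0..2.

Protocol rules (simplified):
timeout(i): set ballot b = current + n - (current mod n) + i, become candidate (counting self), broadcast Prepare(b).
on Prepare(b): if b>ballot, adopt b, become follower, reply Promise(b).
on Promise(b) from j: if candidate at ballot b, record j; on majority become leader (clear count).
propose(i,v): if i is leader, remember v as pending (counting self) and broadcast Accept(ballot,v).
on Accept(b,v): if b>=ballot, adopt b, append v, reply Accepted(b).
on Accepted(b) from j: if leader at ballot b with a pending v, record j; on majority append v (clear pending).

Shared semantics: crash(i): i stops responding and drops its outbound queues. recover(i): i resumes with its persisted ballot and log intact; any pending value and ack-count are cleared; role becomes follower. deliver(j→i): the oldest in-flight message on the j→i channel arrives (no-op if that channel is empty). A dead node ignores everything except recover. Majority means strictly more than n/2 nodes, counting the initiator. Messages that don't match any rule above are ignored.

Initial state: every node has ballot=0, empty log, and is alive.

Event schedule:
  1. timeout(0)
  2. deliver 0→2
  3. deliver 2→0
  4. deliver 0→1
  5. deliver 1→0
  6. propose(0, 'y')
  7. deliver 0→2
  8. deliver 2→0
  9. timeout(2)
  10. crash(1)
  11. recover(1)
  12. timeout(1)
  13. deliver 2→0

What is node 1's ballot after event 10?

3

[1] timeout(0) → N0(cand b3 [-])
[2] deliver 0→2 → N2(foll b3 [-])
[3] deliver 2→0 → N0(lead b3 [-])
[4] deliver 0→1 → N1(foll b3 [-])
[5] deliver 1→0 → ∅
[6] propose(0,'y') → ∅
[7] deliver 0→2 → N2(foll b3 [y])
[8] deliver 2→0 → N0(lead b3 [y])
[9] timeout(2) → N2(cand b8 [y])
[10] crash(1) → N1(✗foll b3 [-])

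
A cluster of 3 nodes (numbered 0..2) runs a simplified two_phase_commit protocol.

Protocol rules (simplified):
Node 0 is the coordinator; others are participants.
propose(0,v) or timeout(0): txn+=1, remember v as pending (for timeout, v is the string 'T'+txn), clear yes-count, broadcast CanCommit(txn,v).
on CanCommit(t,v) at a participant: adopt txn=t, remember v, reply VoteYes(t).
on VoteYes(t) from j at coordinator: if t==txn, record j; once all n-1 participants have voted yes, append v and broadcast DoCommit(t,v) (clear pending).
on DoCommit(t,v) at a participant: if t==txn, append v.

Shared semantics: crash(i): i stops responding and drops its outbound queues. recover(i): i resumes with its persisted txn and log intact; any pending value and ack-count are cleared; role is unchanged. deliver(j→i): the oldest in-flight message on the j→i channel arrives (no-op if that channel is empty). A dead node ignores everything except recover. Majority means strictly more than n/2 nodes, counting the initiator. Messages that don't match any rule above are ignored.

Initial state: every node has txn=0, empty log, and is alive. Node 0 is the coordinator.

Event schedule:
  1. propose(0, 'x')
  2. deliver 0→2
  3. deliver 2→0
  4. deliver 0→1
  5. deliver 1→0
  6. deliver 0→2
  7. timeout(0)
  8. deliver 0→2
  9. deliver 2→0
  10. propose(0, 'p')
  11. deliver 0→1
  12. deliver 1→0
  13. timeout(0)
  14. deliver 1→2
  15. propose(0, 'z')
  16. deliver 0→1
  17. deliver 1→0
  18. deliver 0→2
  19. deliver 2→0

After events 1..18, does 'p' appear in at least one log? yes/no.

no

1. propose(0,'x'):  <0:coor t1 ->
2. deliver 0→2:  <2:part t1 ->
3. deliver 2→0:  nop
4. deliver 0→1:  <1:part t1 ->
5. deliver 1→0:  <0:coor t1 x>
6. deliver 0→2:  <2:part t1 x>
7. timeout(0):  <0:coor t2 x>
8. deliver 0→2:  <2:part t2 x>
9. deliver 2→0:  nop
10. propose(0,'p'):  <0:coor t3 x>
11. deliver 0→1:  <1:part t1 x>
12. deliver 1→0:  nop
13. timeout(0):  <0:coor t4 x>
14. deliver 1→2:  nop
15. propose(0,'z'):  <0:coor t5 x>
16. deliver 0→1:  <1:part t2 x>
17. deliver 1→0:  nop
18. deliver 0→2:  <2:part t3 x>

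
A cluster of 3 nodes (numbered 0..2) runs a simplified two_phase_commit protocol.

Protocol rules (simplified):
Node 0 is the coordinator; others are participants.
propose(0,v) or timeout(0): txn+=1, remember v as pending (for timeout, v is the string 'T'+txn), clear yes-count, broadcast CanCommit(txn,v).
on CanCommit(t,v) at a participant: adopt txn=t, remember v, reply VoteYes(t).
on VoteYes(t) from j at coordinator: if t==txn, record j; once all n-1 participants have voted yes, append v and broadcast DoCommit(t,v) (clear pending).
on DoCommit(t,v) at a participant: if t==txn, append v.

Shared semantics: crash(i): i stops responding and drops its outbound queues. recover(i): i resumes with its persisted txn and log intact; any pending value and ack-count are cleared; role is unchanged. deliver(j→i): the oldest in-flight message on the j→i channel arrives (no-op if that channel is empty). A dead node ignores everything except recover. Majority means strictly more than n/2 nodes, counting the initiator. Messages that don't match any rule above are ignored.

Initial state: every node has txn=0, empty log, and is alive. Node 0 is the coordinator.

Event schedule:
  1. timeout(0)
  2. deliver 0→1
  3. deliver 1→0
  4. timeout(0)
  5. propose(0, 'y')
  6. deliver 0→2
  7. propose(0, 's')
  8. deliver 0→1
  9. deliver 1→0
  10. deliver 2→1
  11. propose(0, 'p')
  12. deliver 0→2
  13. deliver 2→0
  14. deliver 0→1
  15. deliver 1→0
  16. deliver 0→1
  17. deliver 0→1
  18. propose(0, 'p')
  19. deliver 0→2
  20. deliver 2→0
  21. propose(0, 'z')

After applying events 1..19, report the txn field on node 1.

1. timeout(0):  <0:coor t1 ->
2. deliver 0→1:  <1:part t1 ->
3. deliver 1→0:  nop
4. timeout(0):  <0:coor t2 ->
5. propose(0,'y'):  <0:coor t3 ->
6. deliver 0→2:  <2:part t1 ->
7. propose(0,'s'):  <0:coor t4 ->
8. deliver 0→1:  <1:part t2 ->
9. deliver 1→0:  nop
10. deliver 2→1:  nop
11. propose(0,'p'):  <0:coor t5 ->
12. deliver 0→2:  <2:part t2 ->
13. deliver 2→0:  nop
14. deliver 0→1:  <1:part t3 ->
15. deliver 1→0:  nop
16. deliver 0→1:  <1:part t4 ->
17. deliver 0→1:  <1:part t5 ->
18. propose(0,'p'):  <0:coor t6 ->
19. deliver 0→2:  <2:part t3 ->

5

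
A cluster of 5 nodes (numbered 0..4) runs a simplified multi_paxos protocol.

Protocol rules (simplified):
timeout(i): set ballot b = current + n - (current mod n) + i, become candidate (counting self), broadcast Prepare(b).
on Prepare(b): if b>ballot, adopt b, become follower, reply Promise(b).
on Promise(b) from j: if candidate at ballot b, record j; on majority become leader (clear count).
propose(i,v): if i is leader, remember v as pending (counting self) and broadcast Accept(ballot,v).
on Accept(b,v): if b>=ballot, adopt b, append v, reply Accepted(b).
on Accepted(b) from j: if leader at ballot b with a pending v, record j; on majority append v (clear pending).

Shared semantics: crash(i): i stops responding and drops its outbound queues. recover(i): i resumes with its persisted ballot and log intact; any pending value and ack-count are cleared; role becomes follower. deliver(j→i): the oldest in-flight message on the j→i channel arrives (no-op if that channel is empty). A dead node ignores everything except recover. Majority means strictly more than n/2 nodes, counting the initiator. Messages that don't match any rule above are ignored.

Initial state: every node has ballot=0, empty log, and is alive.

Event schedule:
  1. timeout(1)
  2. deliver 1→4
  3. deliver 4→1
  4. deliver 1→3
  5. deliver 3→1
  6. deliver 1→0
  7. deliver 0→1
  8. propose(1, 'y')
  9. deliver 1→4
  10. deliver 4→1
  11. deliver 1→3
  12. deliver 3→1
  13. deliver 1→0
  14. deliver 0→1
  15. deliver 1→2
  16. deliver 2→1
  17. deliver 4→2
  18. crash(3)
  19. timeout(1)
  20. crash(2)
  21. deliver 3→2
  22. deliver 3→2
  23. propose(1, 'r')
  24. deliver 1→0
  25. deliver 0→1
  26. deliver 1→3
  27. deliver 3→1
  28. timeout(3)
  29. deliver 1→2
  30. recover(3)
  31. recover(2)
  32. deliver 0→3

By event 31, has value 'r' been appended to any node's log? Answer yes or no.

no

[1] timeout(1) → N1(cand b6 [-])
[2] deliver 1→4 → N4(foll b6 [-])
[3] deliver 4→1 → ∅
[4] deliver 1→3 → N3(foll b6 [-])
[5] deliver 3→1 → N1(lead b6 [-])
[6] deliver 1→0 → N0(foll b6 [-])
[7] deliver 0→1 → ∅
[8] propose(1,'y') → ∅
[9] deliver 1→4 → N4(foll b6 [y])
[10] deliver 4→1 → ∅
[11] deliver 1→3 → N3(foll b6 [y])
[12] deliver 3→1 → N1(lead b6 [y])
[13] deliver 1→0 → N0(foll b6 [y])
[14] deliver 0→1 → ∅
[15] deliver 1→2 → N2(foll b6 [-])
[16] deliver 2→1 → ∅
[17] deliver 4→2 → ∅
[18] crash(3) → N3(✗foll b6 [y])
[19] timeout(1) → N1(cand b11 [y])
[20] crash(2) → N2(✗foll b6 [-])
[21] deliver 3→2 → ∅
[22] deliver 3→2 → ∅
[23] propose(1,'r') → ∅
[24] deliver 1→0 → N0(foll b11 [y])
[25] deliver 0→1 → ∅
[26] deliver 1→3 → ∅
[27] deliver 3→1 → ∅
[28] timeout(3) → ∅
[29] deliver 1→2 → ∅
[30] recover(3) → N3(foll b6 [y])
[31] recover(2) → N2(foll b6 [-])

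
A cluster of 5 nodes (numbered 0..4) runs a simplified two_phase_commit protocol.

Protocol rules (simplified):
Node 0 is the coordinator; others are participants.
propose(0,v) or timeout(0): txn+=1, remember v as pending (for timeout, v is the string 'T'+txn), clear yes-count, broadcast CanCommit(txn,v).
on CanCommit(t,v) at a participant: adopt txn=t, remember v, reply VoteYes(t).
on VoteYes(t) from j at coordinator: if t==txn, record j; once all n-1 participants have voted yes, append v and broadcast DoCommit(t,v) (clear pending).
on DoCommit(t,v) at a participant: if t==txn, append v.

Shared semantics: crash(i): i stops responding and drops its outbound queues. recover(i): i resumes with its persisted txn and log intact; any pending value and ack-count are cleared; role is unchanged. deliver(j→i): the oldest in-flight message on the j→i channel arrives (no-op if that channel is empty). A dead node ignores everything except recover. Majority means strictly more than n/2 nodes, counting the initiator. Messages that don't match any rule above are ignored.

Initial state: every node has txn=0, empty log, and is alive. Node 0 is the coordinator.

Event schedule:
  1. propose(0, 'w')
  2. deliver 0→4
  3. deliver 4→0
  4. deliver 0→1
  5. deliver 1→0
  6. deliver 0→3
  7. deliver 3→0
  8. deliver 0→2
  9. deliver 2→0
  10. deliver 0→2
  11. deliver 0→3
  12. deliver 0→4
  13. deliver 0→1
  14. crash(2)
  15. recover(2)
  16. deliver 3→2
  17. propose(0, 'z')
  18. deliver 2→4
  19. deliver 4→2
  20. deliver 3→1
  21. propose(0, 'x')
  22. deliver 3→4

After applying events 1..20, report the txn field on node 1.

1

[1] propose(0,'w') → N0(coor t1 [-])
[2] deliver 0→4 → N4(part t1 [-])
[3] deliver 4→0 → ∅
[4] deliver 0→1 → N1(part t1 [-])
[5] deliver 1→0 → ∅
[6] deliver 0→3 → N3(part t1 [-])
[7] deliver 3→0 → ∅
[8] deliver 0→2 → N2(part t1 [-])
[9] deliver 2→0 → N0(coor t1 [w])
[10] deliver 0→2 → N2(part t1 [w])
[11] deliver 0→3 → N3(part t1 [w])
[12] deliver 0→4 → N4(part t1 [w])
[13] deliver 0→1 → N1(part t1 [w])
[14] crash(2) → N2(✗part t1 [w])
[15] recover(2) → N2(part t1 [w])
[16] deliver 3→2 → ∅
[17] propose(0,'z') → N0(coor t2 [w])
[18] deliver 2→4 → ∅
[19] deliver 4→2 → ∅
[20] deliver 3→1 → ∅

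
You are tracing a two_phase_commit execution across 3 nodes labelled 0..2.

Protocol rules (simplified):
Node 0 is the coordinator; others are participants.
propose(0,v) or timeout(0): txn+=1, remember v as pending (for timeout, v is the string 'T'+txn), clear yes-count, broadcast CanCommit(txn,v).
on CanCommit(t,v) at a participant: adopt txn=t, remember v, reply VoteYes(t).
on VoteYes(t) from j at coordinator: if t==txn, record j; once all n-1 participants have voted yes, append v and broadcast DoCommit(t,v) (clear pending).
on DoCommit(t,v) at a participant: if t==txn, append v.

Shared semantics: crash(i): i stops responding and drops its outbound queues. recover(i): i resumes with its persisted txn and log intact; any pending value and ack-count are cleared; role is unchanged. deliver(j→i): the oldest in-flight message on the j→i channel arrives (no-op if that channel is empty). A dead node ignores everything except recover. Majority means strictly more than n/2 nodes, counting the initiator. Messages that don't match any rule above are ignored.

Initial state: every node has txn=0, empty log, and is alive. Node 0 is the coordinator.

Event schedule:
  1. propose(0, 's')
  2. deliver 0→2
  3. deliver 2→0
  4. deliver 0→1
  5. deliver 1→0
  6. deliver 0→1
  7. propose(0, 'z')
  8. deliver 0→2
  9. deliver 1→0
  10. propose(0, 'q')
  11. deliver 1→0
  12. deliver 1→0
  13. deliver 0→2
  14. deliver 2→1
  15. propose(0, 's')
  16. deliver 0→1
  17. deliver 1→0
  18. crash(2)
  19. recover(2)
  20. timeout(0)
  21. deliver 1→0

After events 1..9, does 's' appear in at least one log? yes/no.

1. propose(0,'s'):  <0:coor t1 ->
2. deliver 0→2:  <2:part t1 ->
3. deliver 2→0:  nop
4. deliver 0→1:  <1:part t1 ->
5. deliver 1→0:  <0:coor t1 s>
6. deliver 0→1:  <1:part t1 s>
7. propose(0,'z'):  <0:coor t2 s>
8. deliver 0→2:  <2:part t1 s>
9. deliver 1→0:  nop

yes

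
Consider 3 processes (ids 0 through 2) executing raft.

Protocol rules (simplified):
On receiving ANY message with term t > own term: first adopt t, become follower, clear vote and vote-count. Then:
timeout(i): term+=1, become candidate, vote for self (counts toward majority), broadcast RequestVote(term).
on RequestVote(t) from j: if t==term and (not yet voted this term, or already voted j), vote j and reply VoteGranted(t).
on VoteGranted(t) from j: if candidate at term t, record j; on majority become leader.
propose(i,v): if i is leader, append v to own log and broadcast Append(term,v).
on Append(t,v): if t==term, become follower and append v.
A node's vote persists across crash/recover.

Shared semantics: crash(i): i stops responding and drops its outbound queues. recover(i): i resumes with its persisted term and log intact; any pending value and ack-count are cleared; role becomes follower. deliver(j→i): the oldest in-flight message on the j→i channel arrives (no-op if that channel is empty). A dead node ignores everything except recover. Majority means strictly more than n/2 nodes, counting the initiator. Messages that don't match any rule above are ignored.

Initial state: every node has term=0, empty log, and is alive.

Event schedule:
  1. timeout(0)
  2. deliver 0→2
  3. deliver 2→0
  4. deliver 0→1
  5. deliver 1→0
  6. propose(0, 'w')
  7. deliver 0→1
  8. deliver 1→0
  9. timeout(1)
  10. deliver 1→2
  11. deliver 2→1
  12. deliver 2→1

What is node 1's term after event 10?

[1] timeout(0) → N0(cand t1 [-])
[2] deliver 0→2 → N2(foll t1 [-])
[3] deliver 2→0 → N0(lead t1 [-])
[4] deliver 0→1 → N1(foll t1 [-])
[5] deliver 1→0 → ∅
[6] propose(0,'w') → N0(lead t1 [w])
[7] deliver 0→1 → N1(foll t1 [w])
[8] deliver 1→0 → ∅
[9] timeout(1) → N1(cand t2 [w])
[10] deliver 1→2 → N2(foll t2 [-])

2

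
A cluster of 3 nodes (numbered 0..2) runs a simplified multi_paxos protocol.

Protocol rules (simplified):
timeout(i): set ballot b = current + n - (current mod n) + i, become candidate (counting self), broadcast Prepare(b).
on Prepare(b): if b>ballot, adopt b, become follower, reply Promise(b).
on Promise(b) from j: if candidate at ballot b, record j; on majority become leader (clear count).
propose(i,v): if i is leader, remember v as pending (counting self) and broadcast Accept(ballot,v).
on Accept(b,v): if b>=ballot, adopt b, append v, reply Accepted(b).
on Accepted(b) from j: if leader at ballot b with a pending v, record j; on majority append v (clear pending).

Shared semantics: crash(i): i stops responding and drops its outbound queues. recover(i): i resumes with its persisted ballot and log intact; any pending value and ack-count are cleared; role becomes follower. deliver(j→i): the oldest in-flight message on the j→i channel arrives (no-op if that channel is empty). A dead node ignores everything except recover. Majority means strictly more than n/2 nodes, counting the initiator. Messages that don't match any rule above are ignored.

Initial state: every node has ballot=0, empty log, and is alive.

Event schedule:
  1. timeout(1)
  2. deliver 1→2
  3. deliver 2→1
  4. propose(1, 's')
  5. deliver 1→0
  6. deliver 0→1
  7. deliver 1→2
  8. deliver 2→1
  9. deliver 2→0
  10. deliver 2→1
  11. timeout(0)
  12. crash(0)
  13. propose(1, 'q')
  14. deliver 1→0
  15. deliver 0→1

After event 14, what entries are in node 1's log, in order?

after 1 — timeout(1): n1:cand/b4/[-]
after 2 — deliver 1→2: n2:foll/b4/[-]
after 3 — deliver 2→1: n1:lead/b4/[-]
after 4 — propose(1,'s'): ·
after 5 — deliver 1→0: n0:foll/b4/[-]
after 6 — deliver 0→1: ·
after 7 — deliver 1→2: n2:foll/b4/[s]
after 8 — deliver 2→1: n1:lead/b4/[s]
after 9 — deliver 2→0: ·
after 10 — deliver 2→1: ·
after 11 — timeout(0): n0:cand/b6/[-]
after 12 — crash(0): n0:✗cand/b6/[-]
after 13 — propose(1,'q'): ·
after 14 — deliver 1→0: ·

s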